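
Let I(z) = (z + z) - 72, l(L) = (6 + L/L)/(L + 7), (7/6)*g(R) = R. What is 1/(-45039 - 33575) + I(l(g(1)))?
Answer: -303607323/4323770 ≈ -70.218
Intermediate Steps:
g(R) = 6*R/7
l(L) = 7/(7 + L) (l(L) = (6 + 1)/(7 + L) = 7/(7 + L))
I(z) = -72 + 2*z (I(z) = 2*z - 72 = -72 + 2*z)
1/(-45039 - 33575) + I(l(g(1))) = 1/(-45039 - 33575) + (-72 + 2*(7/(7 + (6/7)*1))) = 1/(-78614) + (-72 + 2*(7/(7 + 6/7))) = -1/78614 + (-72 + 2*(7/(55/7))) = -1/78614 + (-72 + 2*(7*(7/55))) = -1/78614 + (-72 + 2*(49/55)) = -1/78614 + (-72 + 98/55) = -1/78614 - 3862/55 = -303607323/4323770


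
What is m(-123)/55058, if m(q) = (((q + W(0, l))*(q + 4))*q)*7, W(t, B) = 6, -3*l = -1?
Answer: -11987703/55058 ≈ -217.73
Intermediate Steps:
l = 1/3 (l = -1/3*(-1) = 1/3 ≈ 0.33333)
m(q) = 7*q*(4 + q)*(6 + q) (m(q) = (((q + 6)*(q + 4))*q)*7 = (((6 + q)*(4 + q))*q)*7 = (((4 + q)*(6 + q))*q)*7 = (q*(4 + q)*(6 + q))*7 = 7*q*(4 + q)*(6 + q))
m(-123)/55058 = (7*(-123)*(24 + (-123)**2 + 10*(-123)))/55058 = (7*(-123)*(24 + 15129 - 1230))*(1/55058) = (7*(-123)*13923)*(1/55058) = -11987703*1/55058 = -11987703/55058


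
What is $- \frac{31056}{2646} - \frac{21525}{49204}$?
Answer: $- \frac{264172429}{21698964} \approx -12.174$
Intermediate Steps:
$- \frac{31056}{2646} - \frac{21525}{49204} = \left(-31056\right) \frac{1}{2646} - \frac{21525}{49204} = - \frac{5176}{441} - \frac{21525}{49204} = - \frac{264172429}{21698964}$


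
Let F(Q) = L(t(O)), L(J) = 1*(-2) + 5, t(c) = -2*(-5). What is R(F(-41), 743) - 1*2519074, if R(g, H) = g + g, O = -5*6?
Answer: -2519068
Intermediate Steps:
O = -30
t(c) = 10
L(J) = 3 (L(J) = -2 + 5 = 3)
F(Q) = 3
R(g, H) = 2*g
R(F(-41), 743) - 1*2519074 = 2*3 - 1*2519074 = 6 - 2519074 = -2519068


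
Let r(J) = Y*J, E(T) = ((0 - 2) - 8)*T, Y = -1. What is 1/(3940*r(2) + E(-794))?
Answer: 1/60 ≈ 0.016667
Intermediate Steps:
E(T) = -10*T (E(T) = (-2 - 8)*T = -10*T)
r(J) = -J
1/(3940*r(2) + E(-794)) = 1/(3940*(-1*2) - 10*(-794)) = 1/(3940*(-2) + 7940) = 1/(-7880 + 7940) = 1/60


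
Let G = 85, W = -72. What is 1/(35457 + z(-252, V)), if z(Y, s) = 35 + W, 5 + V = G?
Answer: 1/35420 ≈ 2.8233e-5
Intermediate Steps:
V = 80 (V = -5 + 85 = 80)
z(Y, s) = -37 (z(Y, s) = 35 - 72 = -37)
1/(35457 + z(-252, V)) = 1/(35457 - 37) = 1/35420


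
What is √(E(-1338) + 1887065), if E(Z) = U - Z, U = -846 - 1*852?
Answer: √1886705 ≈ 1373.6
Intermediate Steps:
U = -1698 (U = -846 - 852 = -1698)
E(Z) = -1698 - Z
√(E(-1338) + 1887065) = √((-1698 - 1*(-1338)) + 1887065) = √((-1698 + 1338) + 1887065) = √(-360 + 1887065) = √1886705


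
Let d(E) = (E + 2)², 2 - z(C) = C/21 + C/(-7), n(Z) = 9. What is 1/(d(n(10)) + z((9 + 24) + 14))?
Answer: 21/2677 ≈ 0.0078446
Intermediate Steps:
z(C) = 2 + 2*C/21 (z(C) = 2 - (C/21 + C/(-7)) = 2 - (C*(1/21) + C*(-⅐)) = 2 - (C/21 - C/7) = 2 - (-2)*C/21 = 2 + 2*C/21)
d(E) = (2 + E)²
1/(d(n(10)) + z((9 + 24) + 14)) = 1/((2 + 9)² + (2 + 2*((9 + 24) + 14)/21)) = 1/(11² + (2 + 2*(33 + 14)/21)) = 1/(121 + (2 + (2/21)*47)) = 1/(121 + (2 + 94/21)) = 1/(121 + 136/21) = 1/(2677/21) = 21/2677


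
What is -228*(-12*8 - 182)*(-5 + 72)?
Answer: 4246728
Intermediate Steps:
-228*(-12*8 - 182)*(-5 + 72) = -228*(-96 - 182)*67 = -(-63384)*67 = -228*(-18626) = 4246728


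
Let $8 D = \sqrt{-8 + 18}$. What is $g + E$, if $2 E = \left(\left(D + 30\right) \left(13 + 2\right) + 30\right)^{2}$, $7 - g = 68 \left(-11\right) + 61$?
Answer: $\frac{7418341}{64} + 900 \sqrt{10} \approx 1.1876 \cdot 10^{5}$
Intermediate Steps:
$D = \frac{\sqrt{10}}{8}$ ($D = \frac{\sqrt{-8 + 18}}{8} = \frac{\sqrt{10}}{8} \approx 0.39528$)
$g = 694$ ($g = 7 - \left(68 \left(-11\right) + 61\right) = 7 - \left(-748 + 61\right) = 7 - -687 = 7 + 687 = 694$)
$E = \frac{\left(480 + \frac{15 \sqrt{10}}{8}\right)^{2}}{2}$ ($E = \frac{\left(\left(\frac{\sqrt{10}}{8} + 30\right) \left(13 + 2\right) + 30\right)^{2}}{2} = \frac{\left(\left(30 + \frac{\sqrt{10}}{8}\right) 15 + 30\right)^{2}}{2} = \frac{\left(\left(450 + \frac{15 \sqrt{10}}{8}\right) + 30\right)^{2}}{2} = \frac{\left(480 + \frac{15 \sqrt{10}}{8}\right)^{2}}{2} \approx 1.1806 \cdot 10^{5}$)
$g + E = 694 + \left(\frac{7373925}{64} + 900 \sqrt{10}\right) = \frac{7418341}{64} + 900 \sqrt{10}$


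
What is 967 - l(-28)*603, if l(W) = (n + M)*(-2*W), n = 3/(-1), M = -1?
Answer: 136039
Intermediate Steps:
n = -3 (n = 3*(-1) = -3)
l(W) = 8*W (l(W) = (-3 - 1)*(-2*W) = -(-8)*W = 8*W)
967 - l(-28)*603 = 967 - 8*(-28)*603 = 967 - 1*(-224)*603 = 967 + 224*603 = 967 + 135072 = 136039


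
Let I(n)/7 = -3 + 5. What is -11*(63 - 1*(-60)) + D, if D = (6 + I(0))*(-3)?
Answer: -1413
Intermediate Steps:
I(n) = 14 (I(n) = 7*(-3 + 5) = 7*2 = 14)
D = -60 (D = (6 + 14)*(-3) = 20*(-3) = -60)
-11*(63 - 1*(-60)) + D = -11*(63 - 1*(-60)) - 60 = -11*(63 + 60) - 60 = -11*123 - 60 = -1353 - 60 = -1413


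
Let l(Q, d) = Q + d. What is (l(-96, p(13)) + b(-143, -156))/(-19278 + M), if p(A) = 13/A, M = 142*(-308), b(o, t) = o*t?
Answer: -22213/63014 ≈ -0.35251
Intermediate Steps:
M = -43736
(l(-96, p(13)) + b(-143, -156))/(-19278 + M) = ((-96 + 13/13) - 143*(-156))/(-19278 - 43736) = ((-96 + 13*(1/13)) + 22308)/(-63014) = ((-96 + 1) + 22308)*(-1/63014) = (-95 + 22308)*(-1/63014) = 22213*(-1/63014) = -22213/63014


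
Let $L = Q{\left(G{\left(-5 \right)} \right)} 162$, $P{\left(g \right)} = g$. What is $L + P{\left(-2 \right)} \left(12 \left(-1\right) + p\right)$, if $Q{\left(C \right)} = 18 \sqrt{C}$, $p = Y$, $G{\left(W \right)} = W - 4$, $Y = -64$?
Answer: $152 + 8748 i \approx 152.0 + 8748.0 i$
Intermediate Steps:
$G{\left(W \right)} = -4 + W$
$p = -64$
$L = 8748 i$ ($L = 18 \sqrt{-4 - 5} \cdot 162 = 18 \sqrt{-9} \cdot 162 = 18 \cdot 3 i 162 = 54 i 162 = 8748 i \approx 8748.0 i$)
$L + P{\left(-2 \right)} \left(12 \left(-1\right) + p\right) = 8748 i - 2 \left(12 \left(-1\right) - 64\right) = 8748 i - 2 \left(-12 - 64\right) = 8748 i - -152 = 8748 i + 152 = 152 + 8748 i$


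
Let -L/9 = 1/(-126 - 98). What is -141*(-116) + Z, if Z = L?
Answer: 3663753/224 ≈ 16356.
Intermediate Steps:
L = 9/224 (L = -9/(-126 - 98) = -9/(-224) = -9*(-1/224) = 9/224 ≈ 0.040179)
Z = 9/224 ≈ 0.040179
-141*(-116) + Z = -141*(-116) + 9/224 = 16356 + 9/224 = 3663753/224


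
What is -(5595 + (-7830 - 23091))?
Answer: 25326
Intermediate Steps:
-(5595 + (-7830 - 23091)) = -(5595 - 30921) = -1*(-25326) = 25326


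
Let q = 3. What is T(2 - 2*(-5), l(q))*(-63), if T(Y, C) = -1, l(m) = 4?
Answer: 63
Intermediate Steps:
T(2 - 2*(-5), l(q))*(-63) = -1*(-63) = 63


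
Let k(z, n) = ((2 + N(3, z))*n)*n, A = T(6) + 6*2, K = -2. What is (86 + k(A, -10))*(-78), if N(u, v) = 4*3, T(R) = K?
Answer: -115908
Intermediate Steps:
T(R) = -2
N(u, v) = 12
A = 10 (A = -2 + 6*2 = -2 + 12 = 10)
k(z, n) = 14*n**2 (k(z, n) = ((2 + 12)*n)*n = (14*n)*n = 14*n**2)
(86 + k(A, -10))*(-78) = (86 + 14*(-10)**2)*(-78) = (86 + 14*100)*(-78) = (86 + 1400)*(-78) = 1486*(-78) = -115908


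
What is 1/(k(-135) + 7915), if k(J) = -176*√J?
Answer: 1583/13365797 + 528*I*√15/66828985 ≈ 0.00011844 + 3.06e-5*I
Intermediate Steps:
1/(k(-135) + 7915) = 1/(-528*I*√15 + 7915) = 1/(7915 - 528*I*√15)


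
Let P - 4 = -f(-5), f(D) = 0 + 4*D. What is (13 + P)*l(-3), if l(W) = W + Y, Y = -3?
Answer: -222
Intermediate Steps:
f(D) = 4*D
l(W) = -3 + W (l(W) = W - 3 = -3 + W)
P = 24 (P = 4 - 4*(-5) = 4 - 1*(-20) = 4 + 20 = 24)
(13 + P)*l(-3) = (13 + 24)*(-3 - 3) = 37*(-6) = -222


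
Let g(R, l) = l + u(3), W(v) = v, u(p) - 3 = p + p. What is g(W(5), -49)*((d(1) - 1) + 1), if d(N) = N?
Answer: -40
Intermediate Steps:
u(p) = 3 + 2*p (u(p) = 3 + (p + p) = 3 + 2*p)
g(R, l) = 9 + l (g(R, l) = l + (3 + 2*3) = l + (3 + 6) = l + 9 = 9 + l)
g(W(5), -49)*((d(1) - 1) + 1) = (9 - 49)*((1 - 1) + 1) = -40*(0 + 1) = -40*1 = -40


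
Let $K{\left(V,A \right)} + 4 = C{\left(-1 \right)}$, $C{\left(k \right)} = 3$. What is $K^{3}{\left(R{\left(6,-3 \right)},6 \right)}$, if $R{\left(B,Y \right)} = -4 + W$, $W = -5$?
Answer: $-1$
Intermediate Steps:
$R{\left(B,Y \right)} = -9$ ($R{\left(B,Y \right)} = -4 - 5 = -9$)
$K{\left(V,A \right)} = -1$ ($K{\left(V,A \right)} = -4 + 3 = -1$)
$K^{3}{\left(R{\left(6,-3 \right)},6 \right)} = \left(-1\right)^{3} = -1$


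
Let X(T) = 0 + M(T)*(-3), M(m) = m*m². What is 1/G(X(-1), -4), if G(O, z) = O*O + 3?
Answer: 1/12 ≈ 0.083333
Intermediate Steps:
M(m) = m³
X(T) = -3*T³ (X(T) = 0 + T³*(-3) = 0 - 3*T³ = -3*T³)
G(O, z) = 3 + O² (G(O, z) = O² + 3 = 3 + O²)
1/G(X(-1), -4) = 1/(3 + (-3*(-1)³)²) = 1/(3 + (-3*(-1))²) = 1/(3 + 3²) = 1/(3 + 9) = 1/12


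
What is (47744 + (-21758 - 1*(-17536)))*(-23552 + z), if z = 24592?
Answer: 45262880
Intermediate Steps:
(47744 + (-21758 - 1*(-17536)))*(-23552 + z) = (47744 + (-21758 - 1*(-17536)))*(-23552 + 24592) = (47744 + (-21758 + 17536))*1040 = (47744 - 4222)*1040 = 43522*1040 = 45262880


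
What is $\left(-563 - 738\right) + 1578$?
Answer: $277$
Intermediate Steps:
$\left(-563 - 738\right) + 1578 = -1301 + 1578 = 277$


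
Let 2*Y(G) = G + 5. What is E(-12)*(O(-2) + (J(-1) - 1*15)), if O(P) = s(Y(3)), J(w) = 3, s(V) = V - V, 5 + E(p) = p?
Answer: 204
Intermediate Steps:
Y(G) = 5/2 + G/2 (Y(G) = (G + 5)/2 = (5 + G)/2 = 5/2 + G/2)
E(p) = -5 + p
s(V) = 0
O(P) = 0
E(-12)*(O(-2) + (J(-1) - 1*15)) = (-5 - 12)*(0 + (3 - 1*15)) = -17*(0 + (3 - 15)) = -17*(0 - 12) = -17*(-12) = 204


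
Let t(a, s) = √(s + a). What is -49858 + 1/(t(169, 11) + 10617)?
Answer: -1873339709035/37573503 - 2*√5/37573503 ≈ -49858.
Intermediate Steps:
t(a, s) = √(a + s)
-49858 + 1/(t(169, 11) + 10617) = -49858 + 1/(√(169 + 11) + 10617) = -49858 + 1/(√180 + 10617) = -49858 + 1/(6*√5 + 10617) = -49858 + 1/(10617 + 6*√5)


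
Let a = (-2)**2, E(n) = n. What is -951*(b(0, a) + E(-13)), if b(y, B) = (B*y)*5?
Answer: 12363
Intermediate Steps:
a = 4
b(y, B) = 5*B*y
-951*(b(0, a) + E(-13)) = -951*(5*4*0 - 13) = -951*(0 - 13) = -951*(-13) = 12363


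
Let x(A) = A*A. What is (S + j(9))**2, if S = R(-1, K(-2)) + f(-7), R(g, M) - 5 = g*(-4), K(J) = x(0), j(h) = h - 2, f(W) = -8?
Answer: 64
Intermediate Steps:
x(A) = A**2
j(h) = -2 + h
K(J) = 0 (K(J) = 0**2 = 0)
R(g, M) = 5 - 4*g (R(g, M) = 5 + g*(-4) = 5 - 4*g)
S = 1 (S = (5 - 4*(-1)) - 8 = (5 + 4) - 8 = 9 - 8 = 1)
(S + j(9))**2 = (1 + (-2 + 9))**2 = (1 + 7)**2 = 8**2 = 64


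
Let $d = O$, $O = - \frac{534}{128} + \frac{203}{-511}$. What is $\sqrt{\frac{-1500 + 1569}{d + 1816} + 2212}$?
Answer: $\frac{2 \sqrt{23400611785}}{6505} \approx 47.032$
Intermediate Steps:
$O = - \frac{21347}{4672}$ ($O = \left(-534\right) \frac{1}{128} + 203 \left(- \frac{1}{511}\right) = - \frac{267}{64} - \frac{29}{73} = - \frac{21347}{4672} \approx -4.5691$)
$d = - \frac{21347}{4672} \approx -4.5691$
$\sqrt{\frac{-1500 + 1569}{d + 1816} + 2212} = \sqrt{\frac{-1500 + 1569}{- \frac{21347}{4672} + 1816} + 2212} = \sqrt{\frac{69}{\frac{8463005}{4672}} + 2212} = \sqrt{69 \cdot \frac{4672}{8463005} + 2212} = \sqrt{\frac{322368}{8463005} + 2212} = \sqrt{\frac{18720489428}{8463005}} = \frac{2 \sqrt{23400611785}}{6505}$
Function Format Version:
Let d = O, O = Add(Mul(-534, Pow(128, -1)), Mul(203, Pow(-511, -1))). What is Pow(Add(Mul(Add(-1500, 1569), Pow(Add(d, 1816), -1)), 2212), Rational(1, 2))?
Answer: Mul(Rational(2, 6505), Pow(23400611785, Rational(1, 2))) ≈ 47.032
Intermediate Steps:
O = Rational(-21347, 4672) (O = Add(Mul(-534, Rational(1, 128)), Mul(203, Rational(-1, 511))) = Add(Rational(-267, 64), Rational(-29, 73)) = Rational(-21347, 4672) ≈ -4.5691)
d = Rational(-21347, 4672) ≈ -4.5691
Pow(Add(Mul(Add(-1500, 1569), Pow(Add(d, 1816), -1)), 2212), Rational(1, 2)) = Pow(Add(Mul(Add(-1500, 1569), Pow(Add(Rational(-21347, 4672), 1816), -1)), 2212), Rational(1, 2)) = Pow(Add(Mul(69, Pow(Rational(8463005, 4672), -1)), 2212), Rational(1, 2)) = Pow(Add(Mul(69, Rational(4672, 8463005)), 2212), Rational(1, 2)) = Pow(Add(Rational(322368, 8463005), 2212), Rational(1, 2)) = Pow(Rational(18720489428, 8463005), Rational(1, 2)) = Mul(Rational(2, 6505), Pow(23400611785, Rational(1, 2)))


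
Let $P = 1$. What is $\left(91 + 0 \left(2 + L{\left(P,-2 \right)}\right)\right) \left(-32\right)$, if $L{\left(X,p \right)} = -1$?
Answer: $-2912$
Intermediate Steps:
$\left(91 + 0 \left(2 + L{\left(P,-2 \right)}\right)\right) \left(-32\right) = \left(91 + 0 \left(2 - 1\right)\right) \left(-32\right) = \left(91 + 0 \cdot 1\right) \left(-32\right) = \left(91 + 0\right) \left(-32\right) = 91 \left(-32\right) = -2912$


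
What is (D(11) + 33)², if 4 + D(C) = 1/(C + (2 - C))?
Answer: 3481/4 ≈ 870.25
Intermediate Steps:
D(C) = -7/2 (D(C) = -4 + 1/(C + (2 - C)) = -4 + 1/2 = -4 + ½ = -7/2)
(D(11) + 33)² = (-7/2 + 33)² = (59/2)² = 3481/4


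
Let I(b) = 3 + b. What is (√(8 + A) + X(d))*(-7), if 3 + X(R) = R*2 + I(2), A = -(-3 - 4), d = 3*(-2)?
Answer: 70 - 7*√15 ≈ 42.889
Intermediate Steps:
d = -6
A = 7 (A = -1*(-7) = 7)
X(R) = 2 + 2*R (X(R) = -3 + (R*2 + (3 + 2)) = -3 + (2*R + 5) = -3 + (5 + 2*R) = 2 + 2*R)
(√(8 + A) + X(d))*(-7) = (√(8 + 7) + (2 + 2*(-6)))*(-7) = (√15 + (2 - 12))*(-7) = (√15 - 10)*(-7) = (-10 + √15)*(-7) = 70 - 7*√15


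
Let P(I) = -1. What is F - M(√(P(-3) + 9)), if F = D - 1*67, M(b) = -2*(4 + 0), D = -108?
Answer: -167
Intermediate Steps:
M(b) = -8 (M(b) = -2*4 = -8)
F = -175 (F = -108 - 1*67 = -108 - 67 = -175)
F - M(√(P(-3) + 9)) = -175 - 1*(-8) = -175 + 8 = -167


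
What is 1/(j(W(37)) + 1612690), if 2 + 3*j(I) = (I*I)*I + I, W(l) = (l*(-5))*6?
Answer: -3/1362794042 ≈ -2.2014e-9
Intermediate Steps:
W(l) = -30*l (W(l) = -5*l*6 = -30*l)
j(I) = -⅔ + I/3 + I³/3 (j(I) = -⅔ + ((I*I)*I + I)/3 = -⅔ + (I²*I + I)/3 = -⅔ + (I³ + I)/3 = -⅔ + (I + I³)/3 = -⅔ + (I/3 + I³/3) = -⅔ + I/3 + I³/3)
1/(j(W(37)) + 1612690) = 1/((-⅔ + (-30*37)/3 + (-30*37)³/3) + 1612690) = 1/((-⅔ + (⅓)*(-1110) + (⅓)*(-1110)³) + 1612690) = 1/((-⅔ - 370 + (⅓)*(-1367631000)) + 1612690) = 1/((-⅔ - 370 - 455877000) + 1612690) = 1/(-1367632112/3 + 1612690) = 1/(-1362794042/3) = -3/1362794042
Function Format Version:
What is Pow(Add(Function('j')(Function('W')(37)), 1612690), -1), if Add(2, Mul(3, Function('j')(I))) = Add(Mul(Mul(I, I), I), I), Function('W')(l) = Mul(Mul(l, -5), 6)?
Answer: Rational(-3, 1362794042) ≈ -2.2014e-9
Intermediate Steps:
Function('W')(l) = Mul(-30, l) (Function('W')(l) = Mul(Mul(-5, l), 6) = Mul(-30, l))
Function('j')(I) = Add(Rational(-2, 3), Mul(Rational(1, 3), I), Mul(Rational(1, 3), Pow(I, 3))) (Function('j')(I) = Add(Rational(-2, 3), Mul(Rational(1, 3), Add(Mul(Mul(I, I), I), I))) = Add(Rational(-2, 3), Mul(Rational(1, 3), Add(Mul(Pow(I, 2), I), I))) = Add(Rational(-2, 3), Mul(Rational(1, 3), Add(Pow(I, 3), I))) = Add(Rational(-2, 3), Mul(Rational(1, 3), Add(I, Pow(I, 3)))) = Add(Rational(-2, 3), Add(Mul(Rational(1, 3), I), Mul(Rational(1, 3), Pow(I, 3)))) = Add(Rational(-2, 3), Mul(Rational(1, 3), I), Mul(Rational(1, 3), Pow(I, 3))))
Pow(Add(Function('j')(Function('W')(37)), 1612690), -1) = Pow(Add(Add(Rational(-2, 3), Mul(Rational(1, 3), Mul(-30, 37)), Mul(Rational(1, 3), Pow(Mul(-30, 37), 3))), 1612690), -1) = Pow(Add(Add(Rational(-2, 3), Mul(Rational(1, 3), -1110), Mul(Rational(1, 3), Pow(-1110, 3))), 1612690), -1) = Pow(Add(Add(Rational(-2, 3), -370, Mul(Rational(1, 3), -1367631000)), 1612690), -1) = Pow(Add(Add(Rational(-2, 3), -370, -455877000), 1612690), -1) = Pow(Add(Rational(-1367632112, 3), 1612690), -1) = Pow(Rational(-1362794042, 3), -1) = Rational(-3, 1362794042)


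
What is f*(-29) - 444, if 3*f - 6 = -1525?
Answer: 42719/3 ≈ 14240.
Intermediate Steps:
f = -1519/3 (f = 2 + (⅓)*(-1525) = 2 - 1525/3 = -1519/3 ≈ -506.33)
f*(-29) - 444 = -1519/3*(-29) - 444 = 44051/3 - 444 = 42719/3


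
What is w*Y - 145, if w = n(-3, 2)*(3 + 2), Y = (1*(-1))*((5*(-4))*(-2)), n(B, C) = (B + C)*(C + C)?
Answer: 655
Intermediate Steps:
n(B, C) = 2*C*(B + C) (n(B, C) = (B + C)*(2*C) = 2*C*(B + C))
Y = -40 (Y = -(-20)*(-2) = -1*40 = -40)
w = -20 (w = (2*2*(-3 + 2))*(3 + 2) = (2*2*(-1))*5 = -4*5 = -20)
w*Y - 145 = -20*(-40) - 145 = 800 - 145 = 655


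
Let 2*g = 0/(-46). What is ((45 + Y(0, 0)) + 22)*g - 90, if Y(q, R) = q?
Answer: -90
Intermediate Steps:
g = 0 (g = (0/(-46))/2 = (0*(-1/46))/2 = (1/2)*0 = 0)
((45 + Y(0, 0)) + 22)*g - 90 = ((45 + 0) + 22)*0 - 90 = (45 + 22)*0 - 90 = 67*0 - 90 = 0 - 90 = -90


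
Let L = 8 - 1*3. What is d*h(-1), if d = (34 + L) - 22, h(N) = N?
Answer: -17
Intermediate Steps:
L = 5 (L = 8 - 3 = 5)
d = 17 (d = (34 + 5) - 22 = 39 - 22 = 17)
d*h(-1) = 17*(-1) = -17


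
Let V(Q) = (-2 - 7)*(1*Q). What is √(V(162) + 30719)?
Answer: √29261 ≈ 171.06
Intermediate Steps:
V(Q) = -9*Q
√(V(162) + 30719) = √(-9*162 + 30719) = √(-1458 + 30719) = √29261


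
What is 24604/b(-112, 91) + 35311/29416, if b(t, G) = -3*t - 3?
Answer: 735509827/9795528 ≈ 75.086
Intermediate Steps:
b(t, G) = -3 - 3*t
24604/b(-112, 91) + 35311/29416 = 24604/(-3 - 3*(-112)) + 35311/29416 = 24604/(-3 + 336) + 35311*(1/29416) = 24604/333 + 35311/29416 = 735509827/9795528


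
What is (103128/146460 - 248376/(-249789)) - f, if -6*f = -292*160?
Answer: -23733835898654/3048674745 ≈ -7785.0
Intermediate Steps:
f = 23360/3 (f = -(-146)*160/3 = -⅙*(-46720) = 23360/3 ≈ 7786.7)
(103128/146460 - 248376/(-249789)) - f = (103128/146460 - 248376/(-249789)) - 1*23360/3 = (103128*(1/146460) - 248376*(-1/249789)) - 23360/3 = (8594/12205 + 82792/83263) - 23360/3 = 1726038582/1016224915 - 23360/3 = -23733835898654/3048674745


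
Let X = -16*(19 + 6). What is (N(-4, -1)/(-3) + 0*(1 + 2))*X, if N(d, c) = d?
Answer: -1600/3 ≈ -533.33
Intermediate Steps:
X = -400 (X = -16*25 = -400)
(N(-4, -1)/(-3) + 0*(1 + 2))*X = (-4/(-3) + 0*(1 + 2))*(-400) = (-4*(-1/3) + 0*3)*(-400) = (4/3 + 0)*(-400) = (4/3)*(-400) = -1600/3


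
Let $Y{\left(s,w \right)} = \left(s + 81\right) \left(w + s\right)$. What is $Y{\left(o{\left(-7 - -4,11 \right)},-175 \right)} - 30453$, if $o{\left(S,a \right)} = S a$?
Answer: $-40437$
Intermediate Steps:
$Y{\left(s,w \right)} = \left(81 + s\right) \left(s + w\right)$
$Y{\left(o{\left(-7 - -4,11 \right)},-175 \right)} - 30453 = \left(\left(\left(-7 - -4\right) 11\right)^{2} + 81 \left(-7 - -4\right) 11 + 81 \left(-175\right) + \left(-7 - -4\right) 11 \left(-175\right)\right) - 30453 = \left(\left(\left(-7 + 4\right) 11\right)^{2} + 81 \left(-7 + 4\right) 11 - 14175 + \left(-7 + 4\right) 11 \left(-175\right)\right) - 30453 = \left(\left(\left(-3\right) 11\right)^{2} + 81 \left(\left(-3\right) 11\right) - 14175 + \left(-3\right) 11 \left(-175\right)\right) - 30453 = \left(\left(-33\right)^{2} + 81 \left(-33\right) - 14175 - -5775\right) - 30453 = \left(1089 - 2673 - 14175 + 5775\right) - 30453 = -9984 - 30453 = -40437$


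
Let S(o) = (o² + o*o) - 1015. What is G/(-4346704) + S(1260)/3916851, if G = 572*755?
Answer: 3026427840845/4256347977276 ≈ 0.71104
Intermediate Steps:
G = 431860
S(o) = -1015 + 2*o² (S(o) = (o² + o²) - 1015 = 2*o² - 1015 = -1015 + 2*o²)
G/(-4346704) + S(1260)/3916851 = 431860/(-4346704) + (-1015 + 2*1260²)/3916851 = 431860*(-1/4346704) + (-1015 + 2*1587600)*(1/3916851) = -107965/1086676 + (-1015 + 3175200)*(1/3916851) = -107965/1086676 + 3174185*(1/3916851) = -107965/1086676 + 3174185/3916851 = 3026427840845/4256347977276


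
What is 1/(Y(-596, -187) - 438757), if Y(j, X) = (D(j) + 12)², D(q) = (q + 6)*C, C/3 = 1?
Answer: 1/2651807 ≈ 3.7710e-7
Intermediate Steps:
C = 3 (C = 3*1 = 3)
D(q) = 18 + 3*q (D(q) = (q + 6)*3 = (6 + q)*3 = 18 + 3*q)
Y(j, X) = (30 + 3*j)² (Y(j, X) = ((18 + 3*j) + 12)² = (30 + 3*j)²)
1/(Y(-596, -187) - 438757) = 1/(9*(10 - 596)² - 438757) = 1/(9*(-586)² - 438757) = 1/(9*343396 - 438757) = 1/(3090564 - 438757) = 1/2651807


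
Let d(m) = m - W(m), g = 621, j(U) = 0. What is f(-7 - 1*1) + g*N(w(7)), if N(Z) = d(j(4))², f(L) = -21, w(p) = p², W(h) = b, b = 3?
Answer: 5568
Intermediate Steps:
W(h) = 3
d(m) = -3 + m (d(m) = m - 1*3 = m - 3 = -3 + m)
N(Z) = 9 (N(Z) = (-3 + 0)² = (-3)² = 9)
f(-7 - 1*1) + g*N(w(7)) = -21 + 621*9 = -21 + 5589 = 5568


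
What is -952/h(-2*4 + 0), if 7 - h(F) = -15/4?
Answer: -3808/43 ≈ -88.558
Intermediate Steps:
h(F) = 43/4 (h(F) = 7 - (-15)/4 = 7 - 1*(-15/4) = 7 + 15/4 = 43/4)
-952/h(-2*4 + 0) = -952/43/4 = -952*4/43 = -3808/43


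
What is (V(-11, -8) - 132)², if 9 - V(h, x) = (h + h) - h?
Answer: 12544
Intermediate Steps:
V(h, x) = 9 - h (V(h, x) = 9 - ((h + h) - h) = 9 - (2*h - h) = 9 - h)
(V(-11, -8) - 132)² = ((9 - 1*(-11)) - 132)² = ((9 + 11) - 132)² = (20 - 132)² = (-112)² = 12544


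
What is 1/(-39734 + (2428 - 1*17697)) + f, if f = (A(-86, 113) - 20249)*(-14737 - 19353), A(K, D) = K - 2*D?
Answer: 38552949723469/55003 ≈ 7.0092e+8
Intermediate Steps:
f = 700924490 (f = ((-86 - 2*113) - 20249)*(-14737 - 19353) = ((-86 - 226) - 20249)*(-34090) = (-312 - 20249)*(-34090) = -20561*(-34090) = 700924490)
1/(-39734 + (2428 - 1*17697)) + f = 1/(-39734 + (2428 - 1*17697)) + 700924490 = 1/(-39734 + (2428 - 17697)) + 700924490 = 1/(-39734 - 15269) + 700924490 = 1/(-55003) + 700924490 = -1/55003 + 700924490 = 38552949723469/55003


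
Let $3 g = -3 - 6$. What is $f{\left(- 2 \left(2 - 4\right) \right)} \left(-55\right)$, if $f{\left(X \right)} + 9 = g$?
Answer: $660$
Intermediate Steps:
$g = -3$ ($g = \frac{-3 - 6}{3} = \frac{1}{3} \left(-9\right) = -3$)
$f{\left(X \right)} = -12$ ($f{\left(X \right)} = -9 - 3 = -12$)
$f{\left(- 2 \left(2 - 4\right) \right)} \left(-55\right) = \left(-12\right) \left(-55\right) = 660$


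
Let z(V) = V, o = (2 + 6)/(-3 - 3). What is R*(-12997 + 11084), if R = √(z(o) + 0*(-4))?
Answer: -3826*I*√3/3 ≈ -2208.9*I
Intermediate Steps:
o = -4/3 (o = 8/(-6) = 8*(-⅙) = -4/3 ≈ -1.3333)
R = 2*I*√3/3 (R = √(-4/3 + 0*(-4)) = √(-4/3 + 0) = √(-4/3) = 2*I*√3/3 ≈ 1.1547*I)
R*(-12997 + 11084) = (2*I*√3/3)*(-12997 + 11084) = (2*I*√3/3)*(-1913) = -3826*I*√3/3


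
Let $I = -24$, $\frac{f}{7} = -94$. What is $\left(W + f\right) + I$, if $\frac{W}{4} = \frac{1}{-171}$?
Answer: $- \frac{116626}{171} \approx -682.02$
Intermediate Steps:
$f = -658$ ($f = 7 \left(-94\right) = -658$)
$W = - \frac{4}{171}$ ($W = \frac{4}{-171} = 4 \left(- \frac{1}{171}\right) = - \frac{4}{171} \approx -0.023392$)
$\left(W + f\right) + I = \left(- \frac{4}{171} - 658\right) - 24 = - \frac{112522}{171} - 24 = - \frac{116626}{171}$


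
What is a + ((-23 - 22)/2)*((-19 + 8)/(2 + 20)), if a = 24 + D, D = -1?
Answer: 137/4 ≈ 34.250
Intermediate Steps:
a = 23 (a = 24 - 1 = 23)
a + ((-23 - 22)/2)*((-19 + 8)/(2 + 20)) = 23 + ((-23 - 22)/2)*((-19 + 8)/(2 + 20)) = 23 + (-45*½)*(-11/22) = 23 - (-495)/(2*22) = 23 - 45/2*(-½) = 23 + 45/4 = 137/4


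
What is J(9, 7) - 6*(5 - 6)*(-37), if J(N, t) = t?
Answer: -215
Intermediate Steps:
J(9, 7) - 6*(5 - 6)*(-37) = 7 - 6*(5 - 6)*(-37) = 7 - 6*(-1)*(-37) = 7 + 6*(-37) = 7 - 222 = -215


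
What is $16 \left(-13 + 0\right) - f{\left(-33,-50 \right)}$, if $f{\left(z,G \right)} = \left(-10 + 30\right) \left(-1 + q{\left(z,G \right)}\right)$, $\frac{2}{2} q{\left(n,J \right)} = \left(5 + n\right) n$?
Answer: $-18668$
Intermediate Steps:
$q{\left(n,J \right)} = n \left(5 + n\right)$ ($q{\left(n,J \right)} = \left(5 + n\right) n = n \left(5 + n\right)$)
$f{\left(z,G \right)} = -20 + 20 z \left(5 + z\right)$ ($f{\left(z,G \right)} = \left(-10 + 30\right) \left(-1 + z \left(5 + z\right)\right) = 20 \left(-1 + z \left(5 + z\right)\right) = -20 + 20 z \left(5 + z\right)$)
$16 \left(-13 + 0\right) - f{\left(-33,-50 \right)} = 16 \left(-13 + 0\right) - \left(-20 + 20 \left(-33\right) \left(5 - 33\right)\right) = 16 \left(-13\right) - \left(-20 + 20 \left(-33\right) \left(-28\right)\right) = -208 - \left(-20 + 18480\right) = -208 - 18460 = -18668$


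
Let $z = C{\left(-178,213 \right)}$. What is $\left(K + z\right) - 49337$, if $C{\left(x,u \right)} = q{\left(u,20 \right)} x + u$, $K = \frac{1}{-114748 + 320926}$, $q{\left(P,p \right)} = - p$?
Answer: $- \frac{9394294391}{206178} \approx -45564.0$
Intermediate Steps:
$K = \frac{1}{206178} \approx 4.8502 \cdot 10^{-6}$
$C{\left(x,u \right)} = u - 20 x$ ($C{\left(x,u \right)} = \left(-1\right) 20 x + u = - 20 x + u = u - 20 x$)
$z = 3773$ ($z = 213 - -3560 = 213 + 3560 = 3773$)
$\left(K + z\right) - 49337 = \left(\frac{1}{206178} + 3773\right) - 49337 = \frac{777909595}{206178} - 49337 = - \frac{9394294391}{206178}$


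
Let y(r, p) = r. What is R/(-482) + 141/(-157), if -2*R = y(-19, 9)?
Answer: -138907/151348 ≈ -0.91780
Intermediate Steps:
R = 19/2 (R = -½*(-19) = 19/2 ≈ 9.5000)
R/(-482) + 141/(-157) = (19/2)/(-482) + 141/(-157) = (19/2)*(-1/482) + 141*(-1/157) = -19/964 - 141/157 = -138907/151348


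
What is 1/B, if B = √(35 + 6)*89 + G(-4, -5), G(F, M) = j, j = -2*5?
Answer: 10/324661 + 89*√41/324661 ≈ 0.0017861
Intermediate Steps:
j = -10
G(F, M) = -10
B = -10 + 89*√41 (B = √(35 + 6)*89 - 10 = √41*89 - 10 = 89*√41 - 10 = -10 + 89*√41 ≈ 559.88)
1/B = 1/(-10 + 89*√41)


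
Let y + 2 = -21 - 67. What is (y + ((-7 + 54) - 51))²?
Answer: 8836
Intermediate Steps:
y = -90 (y = -2 + (-21 - 67) = -2 - 88 = -90)
(y + ((-7 + 54) - 51))² = (-90 + ((-7 + 54) - 51))² = (-90 + (47 - 51))² = (-90 - 4)² = (-94)² = 8836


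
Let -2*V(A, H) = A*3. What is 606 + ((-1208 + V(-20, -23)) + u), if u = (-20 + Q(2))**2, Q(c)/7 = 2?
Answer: -536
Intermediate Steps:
V(A, H) = -3*A/2 (V(A, H) = -A*3/2 = -3*A/2)
Q(c) = 14 (Q(c) = 7*2 = 14)
u = 36 (u = (-20 + 14)**2 = (-6)**2 = 36)
606 + ((-1208 + V(-20, -23)) + u) = 606 + ((-1208 - 3/2*(-20)) + 36) = 606 + ((-1208 + 30) + 36) = 606 + (-1178 + 36) = 606 - 1142 = -536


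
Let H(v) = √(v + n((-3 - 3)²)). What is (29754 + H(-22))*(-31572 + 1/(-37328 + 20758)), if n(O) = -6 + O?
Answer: -7782873405957/8285 - 523148041*√2/8285 ≈ -9.3948e+8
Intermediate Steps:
H(v) = √(30 + v) (H(v) = √(v + (-6 + (-3 - 3)²)) = √(v + (-6 + (-6)²)) = √(v + (-6 + 36)) = √(v + 30) = √(30 + v))
(29754 + H(-22))*(-31572 + 1/(-37328 + 20758)) = (29754 + √(30 - 22))*(-31572 + 1/(-37328 + 20758)) = (29754 + √8)*(-31572 + 1/(-16570)) = (29754 + 2*√2)*(-31572 - 1/16570) = (29754 + 2*√2)*(-523148041/16570) = -7782873405957/8285 - 523148041*√2/8285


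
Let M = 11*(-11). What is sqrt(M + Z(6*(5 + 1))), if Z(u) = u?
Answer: I*sqrt(85) ≈ 9.2195*I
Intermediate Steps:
M = -121
sqrt(M + Z(6*(5 + 1))) = sqrt(-121 + 6*(5 + 1)) = sqrt(-121 + 6*6) = sqrt(-121 + 36) = sqrt(-85) = I*sqrt(85)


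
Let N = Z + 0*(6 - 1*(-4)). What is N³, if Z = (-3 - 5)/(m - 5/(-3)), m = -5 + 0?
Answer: 1728/125 ≈ 13.824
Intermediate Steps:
m = -5
Z = 12/5 (Z = (-3 - 5)/(-5 - 5/(-3)) = -8/(-5 - 5*(-⅓)) = -8/(-5 + 5/3) = -8/(-10/3) = -8*(-3/10) = 12/5 ≈ 2.4000)
N = 12/5 (N = 12/5 + 0*(6 - 1*(-4)) = 12/5 + 0*(6 + 4) = 12/5 + 0*10 = 12/5 + 0 = 12/5 ≈ 2.4000)
N³ = (12/5)³ = 1728/125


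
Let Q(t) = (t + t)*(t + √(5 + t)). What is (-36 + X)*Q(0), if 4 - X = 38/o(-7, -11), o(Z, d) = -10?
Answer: 0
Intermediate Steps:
Q(t) = 2*t*(t + √(5 + t)) (Q(t) = (2*t)*(t + √(5 + t)) = 2*t*(t + √(5 + t)))
X = 39/5 (X = 4 - 38/(-10) = 4 - 38*(-1)/10 = 4 - 1*(-19/5) = 4 + 19/5 = 39/5 ≈ 7.8000)
(-36 + X)*Q(0) = (-36 + 39/5)*(2*0*(0 + √(5 + 0))) = -282*0*(0 + √5)/5 = -282*0*√5/5 = -141/5*0 = 0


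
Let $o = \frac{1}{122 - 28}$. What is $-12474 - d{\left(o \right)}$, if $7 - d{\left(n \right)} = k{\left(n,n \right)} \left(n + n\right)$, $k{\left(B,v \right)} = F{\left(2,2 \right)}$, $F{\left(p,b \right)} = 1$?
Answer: $- \frac{586606}{47} \approx -12481.0$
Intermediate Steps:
$o = \frac{1}{94} \approx 0.010638$
$k{\left(B,v \right)} = 1$
$d{\left(n \right)} = 7 - 2 n$ ($d{\left(n \right)} = 7 - 1 \left(n + n\right) = 7 - 1 \cdot 2 n = 7 - 2 n$)
$-12474 - d{\left(o \right)} = -12474 - \left(7 - \frac{1}{47}\right) = -12474 - \frac{328}{47} = - \frac{586606}{47}$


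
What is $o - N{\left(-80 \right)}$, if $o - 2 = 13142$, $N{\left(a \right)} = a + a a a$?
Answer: $525224$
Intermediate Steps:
$N{\left(a \right)} = a + a^{3}$ ($N{\left(a \right)} = a + a^{2} a = a + a^{3}$)
$o = 13144$ ($o = 2 + 13142 = 13144$)
$o - N{\left(-80 \right)} = 13144 - \left(-80 + \left(-80\right)^{3}\right) = 13144 - \left(-80 - 512000\right) = 13144 - -512080 = 13144 + 512080 = 525224$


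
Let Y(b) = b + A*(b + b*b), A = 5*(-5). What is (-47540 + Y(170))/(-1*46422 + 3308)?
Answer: 387060/21557 ≈ 17.955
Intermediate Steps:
A = -25
Y(b) = -25*b**2 - 24*b (Y(b) = b - 25*(b + b*b) = b - 25*(b + b**2) = b + (-25*b - 25*b**2) = -25*b**2 - 24*b)
(-47540 + Y(170))/(-1*46422 + 3308) = (-47540 - 1*170*(24 + 25*170))/(-1*46422 + 3308) = (-47540 - 1*170*(24 + 4250))/(-46422 + 3308) = (-47540 - 1*170*4274)/(-43114) = (-47540 - 726580)*(-1/43114) = -774120*(-1/43114) = 387060/21557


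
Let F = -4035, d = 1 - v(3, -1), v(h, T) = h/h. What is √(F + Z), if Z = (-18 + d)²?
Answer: I*√3711 ≈ 60.918*I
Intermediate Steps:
v(h, T) = 1
d = 0 (d = 1 - 1*1 = 1 - 1 = 0)
Z = 324 (Z = (-18 + 0)² = (-18)² = 324)
√(F + Z) = √(-4035 + 324) = √(-3711) = I*√3711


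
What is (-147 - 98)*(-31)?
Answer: 7595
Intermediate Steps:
(-147 - 98)*(-31) = -245*(-31) = 7595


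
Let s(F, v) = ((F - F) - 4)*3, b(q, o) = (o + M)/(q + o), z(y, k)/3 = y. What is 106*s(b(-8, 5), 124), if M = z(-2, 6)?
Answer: -1272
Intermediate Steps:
z(y, k) = 3*y
M = -6 (M = 3*(-2) = -6)
b(q, o) = (-6 + o)/(o + q) (b(q, o) = (o - 6)/(q + o) = (-6 + o)/(o + q))
s(F, v) = -12 (s(F, v) = (0 - 4)*3 = -4*3 = -12)
106*s(b(-8, 5), 124) = 106*(-12) = -1272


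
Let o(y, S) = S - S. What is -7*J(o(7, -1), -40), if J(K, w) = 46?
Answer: -322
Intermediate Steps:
o(y, S) = 0
-7*J(o(7, -1), -40) = -7*46 = -322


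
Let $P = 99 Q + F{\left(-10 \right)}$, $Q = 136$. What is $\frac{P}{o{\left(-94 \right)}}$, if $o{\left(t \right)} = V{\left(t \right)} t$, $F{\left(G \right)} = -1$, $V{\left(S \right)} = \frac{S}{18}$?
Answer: $\frac{121167}{4418} \approx 27.426$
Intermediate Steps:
$V{\left(S \right)} = \frac{S}{18}$ ($V{\left(S \right)} = S \frac{1}{18} = \frac{S}{18}$)
$o{\left(t \right)} = \frac{t^{2}}{18}$ ($o{\left(t \right)} = \frac{t}{18} t = \frac{t^{2}}{18}$)
$P = 13463$ ($P = 99 \cdot 136 - 1 = 13464 - 1 = 13463$)
$\frac{P}{o{\left(-94 \right)}} = \frac{13463}{\frac{1}{18} \left(-94\right)^{2}} = \frac{13463}{\frac{1}{18} \cdot 8836} = \frac{13463}{\frac{4418}{9}} = 13463 \cdot \frac{9}{4418} = \frac{121167}{4418}$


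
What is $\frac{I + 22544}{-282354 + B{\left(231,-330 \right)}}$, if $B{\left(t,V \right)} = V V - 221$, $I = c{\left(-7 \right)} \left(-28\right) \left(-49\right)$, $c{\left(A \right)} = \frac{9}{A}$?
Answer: $- \frac{4156}{34735} \approx -0.11965$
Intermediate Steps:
$I = -1764$ ($I = \frac{9}{-7} \left(-28\right) \left(-49\right) = 9 \left(- \frac{1}{7}\right) \left(-28\right) \left(-49\right) = \left(- \frac{9}{7}\right) \left(-28\right) \left(-49\right) = 36 \left(-49\right) = -1764$)
$B{\left(t,V \right)} = -221 + V^{2}$ ($B{\left(t,V \right)} = V^{2} - 221 = -221 + V^{2}$)
$\frac{I + 22544}{-282354 + B{\left(231,-330 \right)}} = \frac{-1764 + 22544}{-282354 - \left(221 - \left(-330\right)^{2}\right)} = \frac{20780}{-282354 + \left(-221 + 108900\right)} = \frac{20780}{-282354 + 108679} = \frac{20780}{-173675} = 20780 \left(- \frac{1}{173675}\right) = - \frac{4156}{34735}$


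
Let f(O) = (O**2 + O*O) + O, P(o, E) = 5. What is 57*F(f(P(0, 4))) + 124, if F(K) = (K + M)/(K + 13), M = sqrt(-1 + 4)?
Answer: 11567/68 + 57*sqrt(3)/68 ≈ 171.55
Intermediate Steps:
M = sqrt(3) ≈ 1.7320
f(O) = O + 2*O**2 (f(O) = (O**2 + O**2) + O = 2*O**2 + O = O + 2*O**2)
F(K) = (K + sqrt(3))/(13 + K) (F(K) = (K + sqrt(3))/(K + 13) = (K + sqrt(3))/(13 + K))
57*F(f(P(0, 4))) + 124 = 57*((5*(1 + 2*5) + sqrt(3))/(13 + 5*(1 + 2*5))) + 124 = 57*((5*(1 + 10) + sqrt(3))/(13 + 5*(1 + 10))) + 124 = 57*((5*11 + sqrt(3))/(13 + 5*11)) + 124 = 57*((55 + sqrt(3))/(13 + 55)) + 124 = 57*((55 + sqrt(3))/68) + 124 = 57*(55/68 + sqrt(3)/68) + 124 = (3135/68 + 57*sqrt(3)/68) + 124 = 11567/68 + 57*sqrt(3)/68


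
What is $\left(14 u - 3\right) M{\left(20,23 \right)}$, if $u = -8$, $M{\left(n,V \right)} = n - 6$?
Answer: $-1610$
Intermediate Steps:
$M{\left(n,V \right)} = -6 + n$
$\left(14 u - 3\right) M{\left(20,23 \right)} = \left(14 \left(-8\right) - 3\right) \left(-6 + 20\right) = \left(-112 - 3\right) 14 = \left(-115\right) 14 = -1610$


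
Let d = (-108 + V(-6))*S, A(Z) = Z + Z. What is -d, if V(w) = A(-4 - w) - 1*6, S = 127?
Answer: 13970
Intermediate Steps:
A(Z) = 2*Z
V(w) = -14 - 2*w (V(w) = 2*(-4 - w) - 1*6 = (-8 - 2*w) - 6 = -14 - 2*w)
d = -13970 (d = (-108 + (-14 - 2*(-6)))*127 = (-108 + (-14 + 12))*127 = (-108 - 2)*127 = -110*127 = -13970)
-d = -1*(-13970) = 13970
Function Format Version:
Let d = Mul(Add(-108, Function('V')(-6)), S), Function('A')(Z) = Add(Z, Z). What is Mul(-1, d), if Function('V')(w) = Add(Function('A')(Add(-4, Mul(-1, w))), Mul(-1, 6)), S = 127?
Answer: 13970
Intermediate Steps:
Function('A')(Z) = Mul(2, Z)
Function('V')(w) = Add(-14, Mul(-2, w)) (Function('V')(w) = Add(Mul(2, Add(-4, Mul(-1, w))), Mul(-1, 6)) = Add(Add(-8, Mul(-2, w)), -6) = Add(-14, Mul(-2, w)))
d = -13970 (d = Mul(Add(-108, Add(-14, Mul(-2, -6))), 127) = Mul(Add(-108, Add(-14, 12)), 127) = Mul(Add(-108, -2), 127) = Mul(-110, 127) = -13970)
Mul(-1, d) = Mul(-1, -13970) = 13970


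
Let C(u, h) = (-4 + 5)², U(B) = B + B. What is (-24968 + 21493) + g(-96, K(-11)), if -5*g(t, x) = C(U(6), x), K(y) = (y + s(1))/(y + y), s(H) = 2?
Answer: -17376/5 ≈ -3475.2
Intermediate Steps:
U(B) = 2*B
K(y) = (2 + y)/(2*y) (K(y) = (y + 2)/(y + y) = (2 + y)/((2*y)) = (2 + y)*(1/(2*y)) = (2 + y)/(2*y))
C(u, h) = 1 (C(u, h) = 1² = 1)
g(t, x) = -⅕ (g(t, x) = -⅕*1 = -⅕)
(-24968 + 21493) + g(-96, K(-11)) = (-24968 + 21493) - ⅕ = -3475 - ⅕ = -17376/5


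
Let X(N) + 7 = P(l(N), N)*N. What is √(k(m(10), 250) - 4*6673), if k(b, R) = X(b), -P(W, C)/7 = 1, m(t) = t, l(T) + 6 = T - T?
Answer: I*√26769 ≈ 163.61*I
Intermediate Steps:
l(T) = -6 (l(T) = -6 + (T - T) = -6 + 0 = -6)
P(W, C) = -7 (P(W, C) = -7*1 = -7)
X(N) = -7 - 7*N
k(b, R) = -7 - 7*b
√(k(m(10), 250) - 4*6673) = √((-7 - 7*10) - 4*6673) = √((-7 - 70) - 26692) = √(-77 - 26692) = √(-26769) = I*√26769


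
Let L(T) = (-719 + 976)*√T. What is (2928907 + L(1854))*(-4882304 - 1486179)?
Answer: -18652694438081 - 4910100393*√206 ≈ -1.8723e+13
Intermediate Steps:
L(T) = 257*√T
(2928907 + L(1854))*(-4882304 - 1486179) = (2928907 + 257*√1854)*(-4882304 - 1486179) = (2928907 + 257*(3*√206))*(-6368483) = (2928907 + 771*√206)*(-6368483) = -18652694438081 - 4910100393*√206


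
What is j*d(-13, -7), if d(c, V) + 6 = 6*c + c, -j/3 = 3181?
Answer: 925671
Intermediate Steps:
j = -9543 (j = -3*3181 = -9543)
d(c, V) = -6 + 7*c (d(c, V) = -6 + (6*c + c) = -6 + 7*c)
j*d(-13, -7) = -9543*(-6 + 7*(-13)) = -9543*(-6 - 91) = -9543*(-97) = 925671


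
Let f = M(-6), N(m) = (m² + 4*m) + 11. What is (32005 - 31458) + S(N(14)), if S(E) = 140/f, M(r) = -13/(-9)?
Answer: 8371/13 ≈ 643.92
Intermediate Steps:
M(r) = 13/9 (M(r) = -13*(-⅑) = 13/9)
N(m) = 11 + m² + 4*m
f = 13/9 ≈ 1.4444
S(E) = 1260/13 (S(E) = 140/(13/9) = 140*(9/13) = 1260/13)
(32005 - 31458) + S(N(14)) = (32005 - 31458) + 1260/13 = 547 + 1260/13 = 8371/13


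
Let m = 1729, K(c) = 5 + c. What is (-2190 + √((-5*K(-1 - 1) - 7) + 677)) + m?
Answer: -461 + √655 ≈ -435.41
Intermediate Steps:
(-2190 + √((-5*K(-1 - 1) - 7) + 677)) + m = (-2190 + √((-5*(5 + (-1 - 1)) - 7) + 677)) + 1729 = (-2190 + √((-5*(5 - 2) - 7) + 677)) + 1729 = (-2190 + √((-5*3 - 7) + 677)) + 1729 = (-2190 + √((-15 - 7) + 677)) + 1729 = (-2190 + √(-22 + 677)) + 1729 = (-2190 + √655) + 1729 = -461 + √655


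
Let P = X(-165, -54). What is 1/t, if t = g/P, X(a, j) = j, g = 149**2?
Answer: -54/22201 ≈ -0.0024323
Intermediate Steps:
g = 22201
P = -54
t = -22201/54 (t = 22201/(-54) = 22201*(-1/54) = -22201/54 ≈ -411.13)
1/t = 1/(-22201/54) = -54/22201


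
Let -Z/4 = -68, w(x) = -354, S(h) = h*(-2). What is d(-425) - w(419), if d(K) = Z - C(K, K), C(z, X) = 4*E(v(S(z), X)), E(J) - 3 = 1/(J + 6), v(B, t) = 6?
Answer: 1841/3 ≈ 613.67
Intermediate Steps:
S(h) = -2*h
Z = 272 (Z = -4*(-68) = 272)
E(J) = 3 + 1/(6 + J) (E(J) = 3 + 1/(J + 6) = 3 + 1/(6 + J))
C(z, X) = 37/3 (C(z, X) = 4*((19 + 3*6)/(6 + 6)) = 4*((19 + 18)/12) = 4*((1/12)*37) = 4*(37/12) = 37/3)
d(K) = 779/3 (d(K) = 272 - 1*37/3 = 272 - 37/3 = 779/3)
d(-425) - w(419) = 779/3 - 1*(-354) = 779/3 + 354 = 1841/3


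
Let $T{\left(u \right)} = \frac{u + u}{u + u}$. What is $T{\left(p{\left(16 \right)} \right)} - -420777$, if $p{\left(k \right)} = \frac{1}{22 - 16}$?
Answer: $420778$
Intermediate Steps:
$p{\left(k \right)} = \frac{1}{6}$
$T{\left(u \right)} = 1$ ($T{\left(u \right)} = \frac{2 u}{2 u} = 2 u \frac{1}{2 u} = 1$)
$T{\left(p{\left(16 \right)} \right)} - -420777 = 1 - -420777 = 1 + 420777 = 420778$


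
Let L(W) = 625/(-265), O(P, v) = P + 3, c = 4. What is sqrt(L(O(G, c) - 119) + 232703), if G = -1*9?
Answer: sqrt(653656102)/53 ≈ 482.39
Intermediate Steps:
G = -9
O(P, v) = 3 + P
L(W) = -125/53 (L(W) = 625*(-1/265) = -125/53)
sqrt(L(O(G, c) - 119) + 232703) = sqrt(-125/53 + 232703) = sqrt(12333134/53) = sqrt(653656102)/53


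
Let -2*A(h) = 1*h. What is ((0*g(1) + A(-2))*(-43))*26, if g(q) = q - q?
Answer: -1118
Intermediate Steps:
A(h) = -h/2
g(q) = 0
((0*g(1) + A(-2))*(-43))*26 = ((0*0 - ½*(-2))*(-43))*26 = ((0 + 1)*(-43))*26 = (1*(-43))*26 = -43*26 = -1118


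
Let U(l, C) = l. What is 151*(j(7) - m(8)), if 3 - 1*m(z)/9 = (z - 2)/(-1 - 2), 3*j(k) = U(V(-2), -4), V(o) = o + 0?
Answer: -20687/3 ≈ -6895.7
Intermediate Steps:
V(o) = o
j(k) = -2/3 (j(k) = (1/3)*(-2) = -2/3)
m(z) = 21 + 3*z (m(z) = 27 - 9*(z - 2)/(-1 - 2) = 27 - 9*(-2 + z)/(-3) = 27 - 9*(-2 + z)*(-1)/3 = 27 - 9*(2/3 - z/3) = 27 + (-6 + 3*z) = 21 + 3*z)
151*(j(7) - m(8)) = 151*(-2/3 - (21 + 3*8)) = 151*(-2/3 - (21 + 24)) = 151*(-2/3 - 1*45) = 151*(-2/3 - 45) = 151*(-137/3) = -20687/3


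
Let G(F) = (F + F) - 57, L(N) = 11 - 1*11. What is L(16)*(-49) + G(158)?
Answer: 259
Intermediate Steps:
L(N) = 0 (L(N) = 11 - 11 = 0)
G(F) = -57 + 2*F (G(F) = 2*F - 57 = -57 + 2*F)
L(16)*(-49) + G(158) = 0*(-49) + (-57 + 2*158) = 0 + (-57 + 316) = 0 + 259 = 259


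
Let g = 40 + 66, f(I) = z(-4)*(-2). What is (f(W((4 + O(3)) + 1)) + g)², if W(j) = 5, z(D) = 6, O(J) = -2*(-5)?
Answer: 8836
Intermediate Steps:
O(J) = 10
f(I) = -12 (f(I) = 6*(-2) = -12)
g = 106
(f(W((4 + O(3)) + 1)) + g)² = (-12 + 106)² = 94² = 8836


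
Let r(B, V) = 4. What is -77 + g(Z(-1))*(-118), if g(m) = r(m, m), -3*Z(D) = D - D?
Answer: -549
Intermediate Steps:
Z(D) = 0 (Z(D) = -(D - D)/3 = -1/3*0 = 0)
g(m) = 4
-77 + g(Z(-1))*(-118) = -77 + 4*(-118) = -77 - 472 = -549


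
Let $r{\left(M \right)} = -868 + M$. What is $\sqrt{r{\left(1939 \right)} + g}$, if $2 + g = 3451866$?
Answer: $\sqrt{3452935} \approx 1858.2$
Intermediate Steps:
$g = 3451864$ ($g = -2 + 3451866 = 3451864$)
$\sqrt{r{\left(1939 \right)} + g} = \sqrt{\left(-868 + 1939\right) + 3451864} = \sqrt{1071 + 3451864} = \sqrt{3452935}$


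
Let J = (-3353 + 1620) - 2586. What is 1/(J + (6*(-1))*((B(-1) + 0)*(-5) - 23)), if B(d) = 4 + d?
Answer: -1/4091 ≈ -0.00024444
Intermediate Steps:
J = -4319 (J = -1733 - 2586 = -4319)
1/(J + (6*(-1))*((B(-1) + 0)*(-5) - 23)) = 1/(-4319 + (6*(-1))*(((4 - 1) + 0)*(-5) - 23)) = 1/(-4319 - 6*((3 + 0)*(-5) - 23)) = 1/(-4319 - 6*(3*(-5) - 23)) = 1/(-4319 - 6*(-15 - 23)) = 1/(-4319 - 6*(-38)) = 1/(-4319 + 228) = 1/(-4091) = -1/4091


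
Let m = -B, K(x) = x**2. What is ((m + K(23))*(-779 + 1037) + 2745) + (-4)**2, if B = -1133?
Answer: 431557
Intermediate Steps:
m = 1133 (m = -1*(-1133) = 1133)
((m + K(23))*(-779 + 1037) + 2745) + (-4)**2 = ((1133 + 23**2)*(-779 + 1037) + 2745) + (-4)**2 = ((1133 + 529)*258 + 2745) + 16 = (1662*258 + 2745) + 16 = (428796 + 2745) + 16 = 431541 + 16 = 431557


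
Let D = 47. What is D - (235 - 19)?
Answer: -169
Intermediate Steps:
D - (235 - 19) = 47 - (235 - 19) = 47 - 1*216 = 47 - 216 = -169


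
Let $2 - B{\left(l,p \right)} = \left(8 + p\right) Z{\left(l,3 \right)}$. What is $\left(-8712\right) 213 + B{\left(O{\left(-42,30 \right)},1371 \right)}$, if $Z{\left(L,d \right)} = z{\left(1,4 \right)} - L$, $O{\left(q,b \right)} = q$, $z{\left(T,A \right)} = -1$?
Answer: $-1912193$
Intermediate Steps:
$Z{\left(L,d \right)} = -1 - L$
$B{\left(l,p \right)} = 2 - \left(-1 - l\right) \left(8 + p\right)$ ($B{\left(l,p \right)} = 2 - \left(8 + p\right) \left(-1 - l\right) = 2 - \left(-1 - l\right) \left(8 + p\right)$)
$\left(-8712\right) 213 + B{\left(O{\left(-42,30 \right)},1371 \right)} = \left(-8712\right) 213 + \left(10 + 8 \left(-42\right) + 1371 \left(1 - 42\right)\right) = -1855656 + \left(10 - 336 + 1371 \left(-41\right)\right) = -1855656 - 56537 = -1912193$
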